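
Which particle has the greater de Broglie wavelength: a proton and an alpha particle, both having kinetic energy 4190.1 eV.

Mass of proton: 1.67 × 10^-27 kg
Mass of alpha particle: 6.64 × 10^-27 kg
The proton has the longer wavelength.

Using λ = h/√(2mKE):

For proton: λ₁ = h/√(2m₁KE) = 4.42 × 10^-13 m
For alpha particle: λ₂ = h/√(2m₂KE) = 2.22 × 10^-13 m

Since λ ∝ 1/√m at constant kinetic energy, the lighter particle has the longer wavelength.

The proton has the longer de Broglie wavelength.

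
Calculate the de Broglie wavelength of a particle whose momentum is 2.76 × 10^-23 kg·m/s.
2.40 × 10^-11 m

Using the de Broglie relation λ = h/p:

λ = h/p
λ = (6.626 × 10^-34 J·s) / (2.76 × 10^-23 kg·m/s)
λ = 2.40 × 10^-11 m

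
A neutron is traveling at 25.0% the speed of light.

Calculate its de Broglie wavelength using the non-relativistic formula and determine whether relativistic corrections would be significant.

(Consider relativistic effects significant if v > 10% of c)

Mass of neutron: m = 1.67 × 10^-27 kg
Yes, relativistic corrections are needed.

Using the non-relativistic de Broglie formula λ = h/(mv):

v = 25.0% × c = 7.495 × 10^7 m/s

λ = h/(mv)
λ = (6.626 × 10^-34 J·s) / (1.67 × 10^-27 kg × 7.495 × 10^7 m/s)
λ = 5.29 × 10^-15 m

Since v = 25.0% of c > 10% of c, relativistic corrections ARE significant and the actual wavelength would differ from this non-relativistic estimate.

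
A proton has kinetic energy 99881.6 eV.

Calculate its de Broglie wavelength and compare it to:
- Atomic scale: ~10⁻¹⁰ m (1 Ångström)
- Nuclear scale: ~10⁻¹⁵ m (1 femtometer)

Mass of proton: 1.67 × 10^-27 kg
λ = 9.06 × 10^-14 m, which is between nuclear and atomic scales.

Using λ = h/√(2mKE):

KE = 99881.6 eV = 1.600 × 10^-14 J

λ = h/√(2mKE)
λ = (6.626 × 10^-34 J·s) / √(2 × 1.67 × 10^-27 kg × 1.600 × 10^-14 J)
λ = 9.06 × 10^-14 m

Comparison:
- Atomic scale (10⁻¹⁰ m): λ is 0.00091× this size
- Nuclear scale (10⁻¹⁵ m): λ is 91× this size

The wavelength is between nuclear and atomic scales.

This wavelength is appropriate for probing atomic structure but too large for nuclear physics experiments.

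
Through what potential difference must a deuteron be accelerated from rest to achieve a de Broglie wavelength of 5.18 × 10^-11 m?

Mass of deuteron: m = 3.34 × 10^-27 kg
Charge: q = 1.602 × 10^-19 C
1.53 × 10^-1 V

From λ = h/√(2mqV), we solve for V:

λ² = h²/(2mqV)
V = h²/(2mqλ²)
V = (6.626 × 10^-34 J·s)² / (2 × 3.34 × 10^-27 kg × 1.602 × 10^-19 C × (5.18 × 10^-11 m)²)
V = 1.53 × 10^-1 V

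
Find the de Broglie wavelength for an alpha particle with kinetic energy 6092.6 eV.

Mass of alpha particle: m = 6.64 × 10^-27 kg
1.84 × 10^-13 m

Using λ = h/√(2mKE):

First convert KE to Joules: KE = 6092.6 eV = 9.761 × 10^-16 J

λ = h/√(2mKE)
λ = (6.626 × 10^-34 J·s) / √(2 × 6.64 × 10^-27 kg × 9.761 × 10^-16 J)
λ = 1.84 × 10^-13 m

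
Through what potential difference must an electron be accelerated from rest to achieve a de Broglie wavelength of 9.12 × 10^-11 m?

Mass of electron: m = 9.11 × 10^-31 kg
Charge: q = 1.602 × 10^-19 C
181 V

From λ = h/√(2mqV), we solve for V:

λ² = h²/(2mqV)
V = h²/(2mqλ²)
V = (6.626 × 10^-34 J·s)² / (2 × 9.11 × 10^-31 kg × 1.602 × 10^-19 C × (9.12 × 10^-11 m)²)
V = 181 V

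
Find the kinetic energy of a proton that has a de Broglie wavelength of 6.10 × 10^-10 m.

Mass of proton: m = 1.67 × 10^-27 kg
3.53 × 10^-22 J (or 2.20 × 10^-3 eV)

From λ = h/√(2mKE), we solve for KE:

λ² = h²/(2mKE)
KE = h²/(2mλ²)
KE = (6.626 × 10^-34 J·s)² / (2 × 1.67 × 10^-27 kg × (6.10 × 10^-10 m)²)
KE = 3.53 × 10^-22 J
KE = 2.20 × 10^-3 eV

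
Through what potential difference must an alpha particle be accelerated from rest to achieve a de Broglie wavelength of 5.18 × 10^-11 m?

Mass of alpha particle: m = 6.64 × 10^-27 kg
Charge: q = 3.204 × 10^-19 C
3.85 × 10^-2 V

From λ = h/√(2mqV), we solve for V:

λ² = h²/(2mqV)
V = h²/(2mqλ²)
V = (6.626 × 10^-34 J·s)² / (2 × 6.64 × 10^-27 kg × 3.204 × 10^-19 C × (5.18 × 10^-11 m)²)
V = 3.85 × 10^-2 V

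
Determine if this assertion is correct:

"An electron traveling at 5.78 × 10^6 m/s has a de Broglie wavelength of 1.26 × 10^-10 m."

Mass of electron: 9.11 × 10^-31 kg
True

The claim is correct.

Using λ = h/(mv):
λ = (6.626 × 10^-34 J·s) / (9.11 × 10^-31 kg × 5.78 × 10^6 m/s)
λ = 1.26 × 10^-10 m

This matches the claimed value.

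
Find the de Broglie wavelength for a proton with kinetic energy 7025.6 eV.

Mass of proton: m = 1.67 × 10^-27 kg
3.42 × 10^-13 m

Using λ = h/√(2mKE):

First convert KE to Joules: KE = 7025.6 eV = 1.126 × 10^-15 J

λ = h/√(2mKE)
λ = (6.626 × 10^-34 J·s) / √(2 × 1.67 × 10^-27 kg × 1.126 × 10^-15 J)
λ = 3.42 × 10^-13 m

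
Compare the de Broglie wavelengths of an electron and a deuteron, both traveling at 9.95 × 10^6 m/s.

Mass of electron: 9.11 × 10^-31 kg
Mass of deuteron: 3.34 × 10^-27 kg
The electron has the longer wavelength.

Using λ = h/(mv), since both particles have the same velocity, the wavelength depends only on mass.

For electron: λ₁ = h/(m₁v) = 7.31 × 10^-11 m
For deuteron: λ₂ = h/(m₂v) = 1.99 × 10^-14 m

Since λ ∝ 1/m at constant velocity, the lighter particle has the longer wavelength.

The electron has the longer de Broglie wavelength.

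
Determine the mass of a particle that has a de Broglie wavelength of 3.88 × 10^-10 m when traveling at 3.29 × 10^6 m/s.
5.19 × 10^-31 kg

From the de Broglie relation λ = h/(mv), we solve for m:

m = h/(λv)
m = (6.626 × 10^-34 J·s) / (3.88 × 10^-10 m × 3.29 × 10^6 m/s)
m = 5.19 × 10^-31 kg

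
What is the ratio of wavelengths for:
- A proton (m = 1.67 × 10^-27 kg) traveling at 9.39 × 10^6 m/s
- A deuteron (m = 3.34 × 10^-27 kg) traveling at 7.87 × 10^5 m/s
λ₁/λ₂ = 0.168

Using λ = h/(mv):

λ₁ = h/(m₁v₁) = 4.23 × 10^-14 m
λ₂ = h/(m₂v₂) = 2.52 × 10^-13 m

Ratio λ₁/λ₂ = (m₂v₂)/(m₁v₁)
         = (3.34 × 10^-27 kg × 7.87 × 10^5 m/s) / (1.67 × 10^-27 kg × 9.39 × 10^6 m/s)
         = 0.168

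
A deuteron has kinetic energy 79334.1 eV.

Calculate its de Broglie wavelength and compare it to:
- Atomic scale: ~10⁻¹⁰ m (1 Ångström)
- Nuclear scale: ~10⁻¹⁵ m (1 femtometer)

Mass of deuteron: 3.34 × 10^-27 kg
λ = 7.19 × 10^-14 m, which is between nuclear and atomic scales.

Using λ = h/√(2mKE):

KE = 79334.1 eV = 1.271 × 10^-14 J

λ = h/√(2mKE)
λ = (6.626 × 10^-34 J·s) / √(2 × 3.34 × 10^-27 kg × 1.271 × 10^-14 J)
λ = 7.19 × 10^-14 m

Comparison:
- Atomic scale (10⁻¹⁰ m): λ is 0.00072× this size
- Nuclear scale (10⁻¹⁵ m): λ is 72× this size

The wavelength is between nuclear and atomic scales.

This wavelength is appropriate for probing atomic structure but too large for nuclear physics experiments.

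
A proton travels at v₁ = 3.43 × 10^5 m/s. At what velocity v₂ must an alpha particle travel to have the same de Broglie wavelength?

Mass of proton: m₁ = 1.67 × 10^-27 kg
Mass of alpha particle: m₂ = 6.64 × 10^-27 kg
v₂ = 8.63 × 10^4 m/s

For equal de Broglie wavelengths: λ₁ = λ₂

h/(m₁v₁) = h/(m₂v₂)
m₁v₁ = m₂v₂
v₂ = v₁ · (m₁/m₂)

v₂ = 3.43 × 10^5 m/s × (1.67 × 10^-27 kg / 6.64 × 10^-27 kg)
v₂ = 8.63 × 10^4 m/s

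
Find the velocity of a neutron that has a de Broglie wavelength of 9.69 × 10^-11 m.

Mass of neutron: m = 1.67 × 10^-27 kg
4.09 × 10^3 m/s

From the de Broglie relation λ = h/(mv), we solve for v:

v = h/(mλ)
v = (6.626 × 10^-34 J·s) / (1.67 × 10^-27 kg × 9.69 × 10^-11 m)
v = 4.09 × 10^3 m/s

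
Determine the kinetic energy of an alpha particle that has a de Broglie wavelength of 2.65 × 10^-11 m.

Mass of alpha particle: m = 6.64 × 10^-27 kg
4.71 × 10^-20 J (or 0.294 eV)

From λ = h/√(2mKE), we solve for KE:

λ² = h²/(2mKE)
KE = h²/(2mλ²)
KE = (6.626 × 10^-34 J·s)² / (2 × 6.64 × 10^-27 kg × (2.65 × 10^-11 m)²)
KE = 4.71 × 10^-20 J
KE = 0.294 eV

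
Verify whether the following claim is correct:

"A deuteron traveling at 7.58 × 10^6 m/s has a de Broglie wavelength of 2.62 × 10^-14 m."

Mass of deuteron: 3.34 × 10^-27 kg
True

The claim is correct.

Using λ = h/(mv):
λ = (6.626 × 10^-34 J·s) / (3.34 × 10^-27 kg × 7.58 × 10^6 m/s)
λ = 2.62 × 10^-14 m

This matches the claimed value.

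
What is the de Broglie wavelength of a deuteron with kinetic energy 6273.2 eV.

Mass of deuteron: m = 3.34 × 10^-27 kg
2.56 × 10^-13 m

Using λ = h/√(2mKE):

First convert KE to Joules: KE = 6273.2 eV = 1.005 × 10^-15 J

λ = h/√(2mKE)
λ = (6.626 × 10^-34 J·s) / √(2 × 3.34 × 10^-27 kg × 1.005 × 10^-15 J)
λ = 2.56 × 10^-13 m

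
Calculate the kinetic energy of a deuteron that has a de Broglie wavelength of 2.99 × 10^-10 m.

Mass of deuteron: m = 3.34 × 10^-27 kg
7.35 × 10^-22 J (or 4.59 × 10^-3 eV)

From λ = h/√(2mKE), we solve for KE:

λ² = h²/(2mKE)
KE = h²/(2mλ²)
KE = (6.626 × 10^-34 J·s)² / (2 × 3.34 × 10^-27 kg × (2.99 × 10^-10 m)²)
KE = 7.35 × 10^-22 J
KE = 4.59 × 10^-3 eV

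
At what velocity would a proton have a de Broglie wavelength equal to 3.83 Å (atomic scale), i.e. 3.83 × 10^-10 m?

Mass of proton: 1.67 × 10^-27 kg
1.04 × 10^3 m/s

From λ = h/(mv), solve for v:

v = h/(mλ)
v = (6.626 × 10^-34 J·s) / (1.67 × 10^-27 kg × 3.83 × 10^-10 m)
v = 1.04 × 10^3 m/s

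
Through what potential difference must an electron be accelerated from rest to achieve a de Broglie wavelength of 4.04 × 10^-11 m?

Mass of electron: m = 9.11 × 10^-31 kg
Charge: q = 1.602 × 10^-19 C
922 V

From λ = h/√(2mqV), we solve for V:

λ² = h²/(2mqV)
V = h²/(2mqλ²)
V = (6.626 × 10^-34 J·s)² / (2 × 9.11 × 10^-31 kg × 1.602 × 10^-19 C × (4.04 × 10^-11 m)²)
V = 922 V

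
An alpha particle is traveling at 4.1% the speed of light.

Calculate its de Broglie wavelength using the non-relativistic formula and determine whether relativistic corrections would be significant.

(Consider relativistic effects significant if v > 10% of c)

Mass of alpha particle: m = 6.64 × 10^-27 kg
No, relativistic corrections are not needed.

Using the non-relativistic de Broglie formula λ = h/(mv):

v = 4.1% × c = 1.229 × 10^7 m/s

λ = h/(mv)
λ = (6.626 × 10^-34 J·s) / (6.64 × 10^-27 kg × 1.229 × 10^7 m/s)
λ = 8.12 × 10^-15 m

Since v = 4.1% of c < 10% of c, relativistic corrections are NOT significant and this non-relativistic result is a good approximation.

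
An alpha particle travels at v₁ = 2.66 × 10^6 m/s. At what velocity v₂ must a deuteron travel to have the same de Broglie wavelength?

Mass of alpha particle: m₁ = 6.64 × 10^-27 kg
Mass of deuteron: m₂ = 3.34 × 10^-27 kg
v₂ = 5.29 × 10^6 m/s

For equal de Broglie wavelengths: λ₁ = λ₂

h/(m₁v₁) = h/(m₂v₂)
m₁v₁ = m₂v₂
v₂ = v₁ · (m₁/m₂)

v₂ = 2.66 × 10^6 m/s × (6.64 × 10^-27 kg / 3.34 × 10^-27 kg)
v₂ = 5.29 × 10^6 m/s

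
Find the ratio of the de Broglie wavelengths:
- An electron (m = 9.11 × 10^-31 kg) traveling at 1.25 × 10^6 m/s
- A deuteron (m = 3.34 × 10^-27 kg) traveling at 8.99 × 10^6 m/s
λ₁/λ₂ = 2.64 × 10^4

Using λ = h/(mv):

λ₁ = h/(m₁v₁) = 5.82 × 10^-10 m
λ₂ = h/(m₂v₂) = 2.21 × 10^-14 m

Ratio λ₁/λ₂ = (m₂v₂)/(m₁v₁)
         = (3.34 × 10^-27 kg × 8.99 × 10^6 m/s) / (9.11 × 10^-31 kg × 1.25 × 10^6 m/s)
         = 2.64 × 10^4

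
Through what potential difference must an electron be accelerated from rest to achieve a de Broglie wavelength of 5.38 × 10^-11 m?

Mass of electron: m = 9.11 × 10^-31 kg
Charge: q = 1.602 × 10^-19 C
520 V

From λ = h/√(2mqV), we solve for V:

λ² = h²/(2mqV)
V = h²/(2mqλ²)
V = (6.626 × 10^-34 J·s)² / (2 × 9.11 × 10^-31 kg × 1.602 × 10^-19 C × (5.38 × 10^-11 m)²)
V = 520 V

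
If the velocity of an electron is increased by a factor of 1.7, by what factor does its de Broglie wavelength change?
The wavelength decreases by a factor of 1.7.

From λ = h/(mv), the wavelength is inversely proportional to velocity:

λ ∝ 1/v

If v → 1.7v, then λ → λ/1.7

When velocity is increased by a factor of 1.7, the wavelength decreases by a factor of 1.7.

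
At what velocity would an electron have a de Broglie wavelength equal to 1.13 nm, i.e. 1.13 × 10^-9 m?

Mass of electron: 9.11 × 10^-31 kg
6.44 × 10^5 m/s

From λ = h/(mv), solve for v:

v = h/(mλ)
v = (6.626 × 10^-34 J·s) / (9.11 × 10^-31 kg × 1.13 × 10^-9 m)
v = 6.44 × 10^5 m/s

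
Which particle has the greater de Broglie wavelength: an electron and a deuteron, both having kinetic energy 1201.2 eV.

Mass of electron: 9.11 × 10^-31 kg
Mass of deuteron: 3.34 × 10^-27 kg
The electron has the longer wavelength.

Using λ = h/√(2mKE):

For electron: λ₁ = h/√(2m₁KE) = 3.54 × 10^-11 m
For deuteron: λ₂ = h/√(2m₂KE) = 5.84 × 10^-13 m

Since λ ∝ 1/√m at constant kinetic energy, the lighter particle has the longer wavelength.

The electron has the longer de Broglie wavelength.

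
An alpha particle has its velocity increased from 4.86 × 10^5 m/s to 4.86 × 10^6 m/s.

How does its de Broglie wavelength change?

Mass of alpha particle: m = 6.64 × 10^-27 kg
The wavelength decreases by a factor of 10.

Using λ = h/(mv):

Initial wavelength: λ₁ = h/(mv₁) = 2.05 × 10^-13 m
Final wavelength: λ₂ = h/(mv₂) = 2.05 × 10^-14 m

Since λ ∝ 1/v, when velocity increases by a factor of 10, the wavelength decreases by a factor of 10.

λ₂/λ₁ = v₁/v₂ = 1/10

The wavelength decreases by a factor of 10.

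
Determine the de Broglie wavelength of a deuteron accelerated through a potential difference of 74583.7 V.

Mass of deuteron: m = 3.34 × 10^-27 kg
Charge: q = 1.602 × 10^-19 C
7.42 × 10^-14 m

When a particle is accelerated through voltage V, it gains kinetic energy KE = qV.

The de Broglie wavelength is then λ = h/√(2mqV):

λ = h/√(2mqV)
λ = (6.626 × 10^-34 J·s) / √(2 × 3.34 × 10^-27 kg × 1.602 × 10^-19 C × 74583.7 V)
λ = 7.42 × 10^-14 m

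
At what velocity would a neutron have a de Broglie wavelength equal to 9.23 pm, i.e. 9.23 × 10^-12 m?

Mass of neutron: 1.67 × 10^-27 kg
4.30 × 10^4 m/s

From λ = h/(mv), solve for v:

v = h/(mλ)
v = (6.626 × 10^-34 J·s) / (1.67 × 10^-27 kg × 9.23 × 10^-12 m)
v = 4.30 × 10^4 m/s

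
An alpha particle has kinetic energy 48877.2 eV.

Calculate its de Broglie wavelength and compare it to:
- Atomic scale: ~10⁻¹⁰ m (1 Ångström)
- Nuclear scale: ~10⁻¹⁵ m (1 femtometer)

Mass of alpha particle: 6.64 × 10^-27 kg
λ = 6.50 × 10^-14 m, which is between nuclear and atomic scales.

Using λ = h/√(2mKE):

KE = 48877.2 eV = 7.831 × 10^-15 J

λ = h/√(2mKE)
λ = (6.626 × 10^-34 J·s) / √(2 × 6.64 × 10^-27 kg × 7.831 × 10^-15 J)
λ = 6.50 × 10^-14 m

Comparison:
- Atomic scale (10⁻¹⁰ m): λ is 0.00065× this size
- Nuclear scale (10⁻¹⁵ m): λ is 65× this size

The wavelength is between nuclear and atomic scales.

This wavelength is appropriate for probing atomic structure but too large for nuclear physics experiments.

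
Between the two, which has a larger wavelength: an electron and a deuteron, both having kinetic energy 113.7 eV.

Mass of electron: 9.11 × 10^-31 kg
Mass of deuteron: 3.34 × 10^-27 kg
The electron has the longer wavelength.

Using λ = h/√(2mKE):

For electron: λ₁ = h/√(2m₁KE) = 1.15 × 10^-10 m
For deuteron: λ₂ = h/√(2m₂KE) = 1.90 × 10^-12 m

Since λ ∝ 1/√m at constant kinetic energy, the lighter particle has the longer wavelength.

The electron has the longer de Broglie wavelength.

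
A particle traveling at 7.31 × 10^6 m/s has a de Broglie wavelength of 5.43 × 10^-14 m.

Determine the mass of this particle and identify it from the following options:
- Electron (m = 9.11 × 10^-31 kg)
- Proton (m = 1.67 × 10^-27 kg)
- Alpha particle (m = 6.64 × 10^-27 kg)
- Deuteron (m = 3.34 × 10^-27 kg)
The particle is a proton.

From λ = h/(mv), solve for mass:

m = h/(λv)
m = (6.626 × 10^-34 J·s) / (5.43 × 10^-14 m × 7.31 × 10^6 m/s)
m = 1.67 × 10^-27 kg

Comparing with the listed masses, this is closest to a proton.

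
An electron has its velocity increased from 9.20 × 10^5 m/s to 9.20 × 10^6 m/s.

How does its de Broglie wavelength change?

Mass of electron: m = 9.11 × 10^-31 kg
The wavelength decreases by a factor of 10.

Using λ = h/(mv):

Initial wavelength: λ₁ = h/(mv₁) = 7.91 × 10^-10 m
Final wavelength: λ₂ = h/(mv₂) = 7.91 × 10^-11 m

Since λ ∝ 1/v, when velocity increases by a factor of 10, the wavelength decreases by a factor of 10.

λ₂/λ₁ = v₁/v₂ = 1/10

The wavelength decreases by a factor of 10.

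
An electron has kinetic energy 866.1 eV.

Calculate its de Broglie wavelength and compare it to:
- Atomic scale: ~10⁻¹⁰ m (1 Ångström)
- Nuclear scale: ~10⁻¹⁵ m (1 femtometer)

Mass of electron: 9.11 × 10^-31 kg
λ = 4.17 × 10^-11 m, which is between nuclear and atomic scales.

Using λ = h/√(2mKE):

KE = 866.1 eV = 1.388 × 10^-16 J

λ = h/√(2mKE)
λ = (6.626 × 10^-34 J·s) / √(2 × 9.11 × 10^-31 kg × 1.388 × 10^-16 J)
λ = 4.17 × 10^-11 m

Comparison:
- Atomic scale (10⁻¹⁰ m): λ is 0.42× this size
- Nuclear scale (10⁻¹⁵ m): λ is 4.2e+04× this size

The wavelength is between nuclear and atomic scales.

This wavelength is appropriate for probing atomic structure but too large for nuclear physics experiments.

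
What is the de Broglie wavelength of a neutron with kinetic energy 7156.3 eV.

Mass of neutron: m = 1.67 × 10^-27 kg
3.39 × 10^-13 m

Using λ = h/√(2mKE):

First convert KE to Joules: KE = 7156.3 eV = 1.147 × 10^-15 J

λ = h/√(2mKE)
λ = (6.626 × 10^-34 J·s) / √(2 × 1.67 × 10^-27 kg × 1.147 × 10^-15 J)
λ = 3.39 × 10^-13 m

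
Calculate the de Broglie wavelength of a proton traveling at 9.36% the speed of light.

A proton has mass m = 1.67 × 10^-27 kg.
1.41 × 10^-14 m

Using the de Broglie relation λ = h/(mv):

v = 9.36% × c = 2.806 × 10^7 m/s

λ = h/(mv)
λ = (6.626 × 10^-34 J·s) / (1.67 × 10^-27 kg × 2.806 × 10^7 m/s)
λ = 1.41 × 10^-14 m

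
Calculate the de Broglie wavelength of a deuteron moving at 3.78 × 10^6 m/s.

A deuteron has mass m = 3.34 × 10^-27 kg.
5.25 × 10^-14 m

Using the de Broglie relation λ = h/(mv):

λ = h/(mv)
λ = (6.626 × 10^-34 J·s) / (3.34 × 10^-27 kg × 3.78 × 10^6 m/s)
λ = 5.25 × 10^-14 m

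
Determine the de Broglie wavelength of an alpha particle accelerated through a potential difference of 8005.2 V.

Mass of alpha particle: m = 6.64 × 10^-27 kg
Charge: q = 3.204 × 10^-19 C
1.14 × 10^-13 m

When a particle is accelerated through voltage V, it gains kinetic energy KE = qV.

The de Broglie wavelength is then λ = h/√(2mqV):

λ = h/√(2mqV)
λ = (6.626 × 10^-34 J·s) / √(2 × 6.64 × 10^-27 kg × 3.204 × 10^-19 C × 8005.2 V)
λ = 1.14 × 10^-13 m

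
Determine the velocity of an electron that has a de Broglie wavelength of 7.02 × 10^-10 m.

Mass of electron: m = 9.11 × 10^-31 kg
1.04 × 10^6 m/s

From the de Broglie relation λ = h/(mv), we solve for v:

v = h/(mλ)
v = (6.626 × 10^-34 J·s) / (9.11 × 10^-31 kg × 7.02 × 10^-10 m)
v = 1.04 × 10^6 m/s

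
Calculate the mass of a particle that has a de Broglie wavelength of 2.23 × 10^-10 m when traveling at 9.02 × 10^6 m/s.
3.29 × 10^-31 kg

From the de Broglie relation λ = h/(mv), we solve for m:

m = h/(λv)
m = (6.626 × 10^-34 J·s) / (2.23 × 10^-10 m × 9.02 × 10^6 m/s)
m = 3.29 × 10^-31 kg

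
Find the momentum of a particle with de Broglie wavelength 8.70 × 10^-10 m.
7.62 × 10^-25 kg·m/s

From the de Broglie relation λ = h/p, we solve for p:

p = h/λ
p = (6.626 × 10^-34 J·s) / (8.70 × 10^-10 m)
p = 7.62 × 10^-25 kg·m/s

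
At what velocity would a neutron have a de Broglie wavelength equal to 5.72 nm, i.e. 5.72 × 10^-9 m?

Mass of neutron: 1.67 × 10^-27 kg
6.94 × 10^1 m/s

From λ = h/(mv), solve for v:

v = h/(mλ)
v = (6.626 × 10^-34 J·s) / (1.67 × 10^-27 kg × 5.72 × 10^-9 m)
v = 6.94 × 10^1 m/s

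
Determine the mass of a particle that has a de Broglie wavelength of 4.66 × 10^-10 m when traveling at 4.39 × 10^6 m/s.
3.24 × 10^-31 kg

From the de Broglie relation λ = h/(mv), we solve for m:

m = h/(λv)
m = (6.626 × 10^-34 J·s) / (4.66 × 10^-10 m × 4.39 × 10^6 m/s)
m = 3.24 × 10^-31 kg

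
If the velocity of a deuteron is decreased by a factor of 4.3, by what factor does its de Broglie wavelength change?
The wavelength increases by a factor of 4.3.

From λ = h/(mv), the wavelength is inversely proportional to velocity:

λ ∝ 1/v

If v → v/4.3, then λ → 4.3λ

When velocity is decreased by a factor of 4.3, the wavelength increases by a factor of 4.3.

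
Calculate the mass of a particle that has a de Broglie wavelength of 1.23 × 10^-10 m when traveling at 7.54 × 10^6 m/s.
7.14 × 10^-31 kg

From the de Broglie relation λ = h/(mv), we solve for m:

m = h/(λv)
m = (6.626 × 10^-34 J·s) / (1.23 × 10^-10 m × 7.54 × 10^6 m/s)
m = 7.14 × 10^-31 kg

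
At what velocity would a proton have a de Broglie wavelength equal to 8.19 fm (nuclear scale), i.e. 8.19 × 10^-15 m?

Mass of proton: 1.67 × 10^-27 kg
4.84 × 10^7 m/s

From λ = h/(mv), solve for v:

v = h/(mλ)
v = (6.626 × 10^-34 J·s) / (1.67 × 10^-27 kg × 8.19 × 10^-15 m)
v = 4.84 × 10^7 m/s

Note: This velocity is 16.2% of the speed of light, so relativistic corrections would be needed for a more accurate calculation.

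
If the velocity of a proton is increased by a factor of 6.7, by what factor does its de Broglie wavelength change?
The wavelength decreases by a factor of 6.7.

From λ = h/(mv), the wavelength is inversely proportional to velocity:

λ ∝ 1/v

If v → 6.7v, then λ → λ/6.7

When velocity is increased by a factor of 6.7, the wavelength decreases by a factor of 6.7.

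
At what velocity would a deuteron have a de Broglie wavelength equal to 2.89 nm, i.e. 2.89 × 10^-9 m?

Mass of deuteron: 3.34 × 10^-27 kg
6.86 × 10^1 m/s

From λ = h/(mv), solve for v:

v = h/(mλ)
v = (6.626 × 10^-34 J·s) / (3.34 × 10^-27 kg × 2.89 × 10^-9 m)
v = 6.86 × 10^1 m/s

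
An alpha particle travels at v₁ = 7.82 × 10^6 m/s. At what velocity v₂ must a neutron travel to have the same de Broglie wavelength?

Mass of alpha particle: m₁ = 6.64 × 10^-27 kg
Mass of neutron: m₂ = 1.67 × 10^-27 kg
v₂ = 3.11 × 10^7 m/s

For equal de Broglie wavelengths: λ₁ = λ₂

h/(m₁v₁) = h/(m₂v₂)
m₁v₁ = m₂v₂
v₂ = v₁ · (m₁/m₂)

v₂ = 7.82 × 10^6 m/s × (6.64 × 10^-27 kg / 1.67 × 10^-27 kg)
v₂ = 3.11 × 10^7 m/s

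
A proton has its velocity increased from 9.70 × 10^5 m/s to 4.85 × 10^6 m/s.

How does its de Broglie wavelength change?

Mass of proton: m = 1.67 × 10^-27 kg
The wavelength decreases by a factor of 5.

Using λ = h/(mv):

Initial wavelength: λ₁ = h/(mv₁) = 4.09 × 10^-13 m
Final wavelength: λ₂ = h/(mv₂) = 8.18 × 10^-14 m

Since λ ∝ 1/v, when velocity increases by a factor of 5, the wavelength decreases by a factor of 5.

λ₂/λ₁ = v₁/v₂ = 1/5

The wavelength decreases by a factor of 5.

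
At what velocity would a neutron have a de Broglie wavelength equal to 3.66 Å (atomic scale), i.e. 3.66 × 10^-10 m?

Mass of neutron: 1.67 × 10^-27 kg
1.08 × 10^3 m/s

From λ = h/(mv), solve for v:

v = h/(mλ)
v = (6.626 × 10^-34 J·s) / (1.67 × 10^-27 kg × 3.66 × 10^-10 m)
v = 1.08 × 10^3 m/s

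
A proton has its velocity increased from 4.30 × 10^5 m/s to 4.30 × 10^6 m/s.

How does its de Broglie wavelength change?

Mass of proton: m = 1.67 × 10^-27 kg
The wavelength decreases by a factor of 10.

Using λ = h/(mv):

Initial wavelength: λ₁ = h/(mv₁) = 9.23 × 10^-13 m
Final wavelength: λ₂ = h/(mv₂) = 9.23 × 10^-14 m

Since λ ∝ 1/v, when velocity increases by a factor of 10, the wavelength decreases by a factor of 10.

λ₂/λ₁ = v₁/v₂ = 1/10

The wavelength decreases by a factor of 10.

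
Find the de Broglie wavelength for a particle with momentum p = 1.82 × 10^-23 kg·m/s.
3.64 × 10^-11 m

Using the de Broglie relation λ = h/p:

λ = h/p
λ = (6.626 × 10^-34 J·s) / (1.82 × 10^-23 kg·m/s)
λ = 3.64 × 10^-11 m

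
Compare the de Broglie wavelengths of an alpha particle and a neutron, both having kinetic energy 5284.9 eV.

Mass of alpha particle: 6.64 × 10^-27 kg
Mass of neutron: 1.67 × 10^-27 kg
The neutron has the longer wavelength.

Using λ = h/√(2mKE):

For alpha particle: λ₁ = h/√(2m₁KE) = 1.98 × 10^-13 m
For neutron: λ₂ = h/√(2m₂KE) = 3.94 × 10^-13 m

Since λ ∝ 1/√m at constant kinetic energy, the lighter particle has the longer wavelength.

The neutron has the longer de Broglie wavelength.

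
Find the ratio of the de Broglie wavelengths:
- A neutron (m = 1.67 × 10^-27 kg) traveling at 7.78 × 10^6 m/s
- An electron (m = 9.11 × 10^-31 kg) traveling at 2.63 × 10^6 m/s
λ₁/λ₂ = 1.84 × 10^-4

Using λ = h/(mv):

λ₁ = h/(m₁v₁) = 5.10 × 10^-14 m
λ₂ = h/(m₂v₂) = 2.77 × 10^-10 m

Ratio λ₁/λ₂ = (m₂v₂)/(m₁v₁)
         = (9.11 × 10^-31 kg × 2.63 × 10^6 m/s) / (1.67 × 10^-27 kg × 7.78 × 10^6 m/s)
         = 1.84 × 10^-4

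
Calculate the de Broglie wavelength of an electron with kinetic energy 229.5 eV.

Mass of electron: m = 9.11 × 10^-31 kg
8.10 × 10^-11 m

Using λ = h/√(2mKE):

First convert KE to Joules: KE = 229.5 eV = 3.677 × 10^-17 J

λ = h/√(2mKE)
λ = (6.626 × 10^-34 J·s) / √(2 × 9.11 × 10^-31 kg × 3.677 × 10^-17 J)
λ = 8.10 × 10^-11 m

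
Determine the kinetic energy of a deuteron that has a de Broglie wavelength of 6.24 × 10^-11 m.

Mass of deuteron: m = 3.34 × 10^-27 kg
1.69 × 10^-20 J (or 0.105 eV)

From λ = h/√(2mKE), we solve for KE:

λ² = h²/(2mKE)
KE = h²/(2mλ²)
KE = (6.626 × 10^-34 J·s)² / (2 × 3.34 × 10^-27 kg × (6.24 × 10^-11 m)²)
KE = 1.69 × 10^-20 J
KE = 0.105 eV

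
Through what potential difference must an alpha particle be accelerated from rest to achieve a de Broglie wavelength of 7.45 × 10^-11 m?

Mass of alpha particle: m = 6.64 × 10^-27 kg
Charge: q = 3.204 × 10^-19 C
1.86 × 10^-2 V

From λ = h/√(2mqV), we solve for V:

λ² = h²/(2mqV)
V = h²/(2mqλ²)
V = (6.626 × 10^-34 J·s)² / (2 × 6.64 × 10^-27 kg × 3.204 × 10^-19 C × (7.45 × 10^-11 m)²)
V = 1.86 × 10^-2 V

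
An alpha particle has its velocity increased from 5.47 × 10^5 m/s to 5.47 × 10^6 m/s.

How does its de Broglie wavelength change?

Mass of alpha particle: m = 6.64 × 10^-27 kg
The wavelength decreases by a factor of 10.

Using λ = h/(mv):

Initial wavelength: λ₁ = h/(mv₁) = 1.82 × 10^-13 m
Final wavelength: λ₂ = h/(mv₂) = 1.82 × 10^-14 m

Since λ ∝ 1/v, when velocity increases by a factor of 10, the wavelength decreases by a factor of 10.

λ₂/λ₁ = v₁/v₂ = 1/10

The wavelength decreases by a factor of 10.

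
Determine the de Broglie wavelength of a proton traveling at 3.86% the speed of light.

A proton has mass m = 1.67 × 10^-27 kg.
3.43 × 10^-14 m

Using the de Broglie relation λ = h/(mv):

v = 3.86% × c = 1.157 × 10^7 m/s

λ = h/(mv)
λ = (6.626 × 10^-34 J·s) / (1.67 × 10^-27 kg × 1.157 × 10^7 m/s)
λ = 3.43 × 10^-14 m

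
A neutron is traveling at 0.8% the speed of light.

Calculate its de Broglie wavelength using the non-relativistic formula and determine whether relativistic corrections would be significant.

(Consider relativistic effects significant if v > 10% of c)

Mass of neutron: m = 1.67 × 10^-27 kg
No, relativistic corrections are not needed.

Using the non-relativistic de Broglie formula λ = h/(mv):

v = 0.8% × c = 2.398 × 10^6 m/s

λ = h/(mv)
λ = (6.626 × 10^-34 J·s) / (1.67 × 10^-27 kg × 2.398 × 10^6 m/s)
λ = 1.65 × 10^-13 m

Since v = 0.8% of c < 10% of c, relativistic corrections are NOT significant and this non-relativistic result is a good approximation.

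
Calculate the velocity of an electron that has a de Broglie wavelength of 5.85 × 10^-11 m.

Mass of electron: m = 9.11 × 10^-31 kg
1.24 × 10^7 m/s

From the de Broglie relation λ = h/(mv), we solve for v:

v = h/(mλ)
v = (6.626 × 10^-34 J·s) / (9.11 × 10^-31 kg × 5.85 × 10^-11 m)
v = 1.24 × 10^7 m/s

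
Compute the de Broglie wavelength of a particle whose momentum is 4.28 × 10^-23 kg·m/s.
1.55 × 10^-11 m

Using the de Broglie relation λ = h/p:

λ = h/p
λ = (6.626 × 10^-34 J·s) / (4.28 × 10^-23 kg·m/s)
λ = 1.55 × 10^-11 m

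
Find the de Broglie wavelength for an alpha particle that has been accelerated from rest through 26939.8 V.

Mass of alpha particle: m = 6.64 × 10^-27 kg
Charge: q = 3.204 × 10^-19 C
6.19 × 10^-14 m

When a particle is accelerated through voltage V, it gains kinetic energy KE = qV.

The de Broglie wavelength is then λ = h/√(2mqV):

λ = h/√(2mqV)
λ = (6.626 × 10^-34 J·s) / √(2 × 6.64 × 10^-27 kg × 3.204 × 10^-19 C × 26939.8 V)
λ = 6.19 × 10^-14 m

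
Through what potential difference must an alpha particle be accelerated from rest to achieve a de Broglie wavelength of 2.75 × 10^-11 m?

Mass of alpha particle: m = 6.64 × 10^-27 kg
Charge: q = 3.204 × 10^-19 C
1.36 × 10^-1 V

From λ = h/√(2mqV), we solve for V:

λ² = h²/(2mqV)
V = h²/(2mqλ²)
V = (6.626 × 10^-34 J·s)² / (2 × 6.64 × 10^-27 kg × 3.204 × 10^-19 C × (2.75 × 10^-11 m)²)
V = 1.36 × 10^-1 V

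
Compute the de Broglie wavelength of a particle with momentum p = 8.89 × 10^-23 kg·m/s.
7.45 × 10^-12 m

Using the de Broglie relation λ = h/p:

λ = h/p
λ = (6.626 × 10^-34 J·s) / (8.89 × 10^-23 kg·m/s)
λ = 7.45 × 10^-12 m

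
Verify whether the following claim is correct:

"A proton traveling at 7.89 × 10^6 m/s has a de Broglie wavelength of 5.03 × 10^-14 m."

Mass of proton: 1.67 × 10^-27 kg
True

The claim is correct.

Using λ = h/(mv):
λ = (6.626 × 10^-34 J·s) / (1.67 × 10^-27 kg × 7.89 × 10^6 m/s)
λ = 5.03 × 10^-14 m

This matches the claimed value.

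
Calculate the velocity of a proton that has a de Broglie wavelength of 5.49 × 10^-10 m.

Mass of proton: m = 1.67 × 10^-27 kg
7.23 × 10^2 m/s

From the de Broglie relation λ = h/(mv), we solve for v:

v = h/(mλ)
v = (6.626 × 10^-34 J·s) / (1.67 × 10^-27 kg × 5.49 × 10^-10 m)
v = 7.23 × 10^2 m/s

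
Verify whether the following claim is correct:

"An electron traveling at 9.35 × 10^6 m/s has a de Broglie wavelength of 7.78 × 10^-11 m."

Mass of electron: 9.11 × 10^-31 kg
True

The claim is correct.

Using λ = h/(mv):
λ = (6.626 × 10^-34 J·s) / (9.11 × 10^-31 kg × 9.35 × 10^6 m/s)
λ = 7.78 × 10^-11 m

This matches the claimed value.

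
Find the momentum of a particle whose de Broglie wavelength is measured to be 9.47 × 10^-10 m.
7.00 × 10^-25 kg·m/s

From the de Broglie relation λ = h/p, we solve for p:

p = h/λ
p = (6.626 × 10^-34 J·s) / (9.47 × 10^-10 m)
p = 7.00 × 10^-25 kg·m/s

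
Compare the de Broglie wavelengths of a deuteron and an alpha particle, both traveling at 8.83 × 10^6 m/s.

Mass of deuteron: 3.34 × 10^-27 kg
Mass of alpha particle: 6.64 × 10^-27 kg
The deuteron has the longer wavelength.

Using λ = h/(mv), since both particles have the same velocity, the wavelength depends only on mass.

For deuteron: λ₁ = h/(m₁v) = 2.25 × 10^-14 m
For alpha particle: λ₂ = h/(m₂v) = 1.13 × 10^-14 m

Since λ ∝ 1/m at constant velocity, the lighter particle has the longer wavelength.

The deuteron has the longer de Broglie wavelength.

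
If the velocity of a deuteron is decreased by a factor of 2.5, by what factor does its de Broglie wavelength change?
The wavelength increases by a factor of 2.5.

From λ = h/(mv), the wavelength is inversely proportional to velocity:

λ ∝ 1/v

If v → v/2.5, then λ → 2.5λ

When velocity is decreased by a factor of 2.5, the wavelength increases by a factor of 2.5.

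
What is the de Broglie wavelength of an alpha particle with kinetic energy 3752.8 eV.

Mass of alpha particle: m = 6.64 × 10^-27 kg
2.34 × 10^-13 m

Using λ = h/√(2mKE):

First convert KE to Joules: KE = 3752.8 eV = 6.013 × 10^-16 J

λ = h/√(2mKE)
λ = (6.626 × 10^-34 J·s) / √(2 × 6.64 × 10^-27 kg × 6.013 × 10^-16 J)
λ = 2.34 × 10^-13 m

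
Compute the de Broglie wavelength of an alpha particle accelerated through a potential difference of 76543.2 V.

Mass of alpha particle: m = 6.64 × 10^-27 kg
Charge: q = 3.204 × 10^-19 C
3.67 × 10^-14 m

When a particle is accelerated through voltage V, it gains kinetic energy KE = qV.

The de Broglie wavelength is then λ = h/√(2mqV):

λ = h/√(2mqV)
λ = (6.626 × 10^-34 J·s) / √(2 × 6.64 × 10^-27 kg × 3.204 × 10^-19 C × 76543.2 V)
λ = 3.67 × 10^-14 m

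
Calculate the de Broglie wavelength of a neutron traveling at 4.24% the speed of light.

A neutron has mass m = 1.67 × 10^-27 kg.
3.12 × 10^-14 m

Using the de Broglie relation λ = h/(mv):

v = 4.24% × c = 1.271 × 10^7 m/s

λ = h/(mv)
λ = (6.626 × 10^-34 J·s) / (1.67 × 10^-27 kg × 1.271 × 10^7 m/s)
λ = 3.12 × 10^-14 m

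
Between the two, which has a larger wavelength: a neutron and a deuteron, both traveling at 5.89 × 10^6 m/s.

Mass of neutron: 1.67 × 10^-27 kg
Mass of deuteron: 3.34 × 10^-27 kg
The neutron has the longer wavelength.

Using λ = h/(mv), since both particles have the same velocity, the wavelength depends only on mass.

For neutron: λ₁ = h/(m₁v) = 6.74 × 10^-14 m
For deuteron: λ₂ = h/(m₂v) = 3.37 × 10^-14 m

Since λ ∝ 1/m at constant velocity, the lighter particle has the longer wavelength.

The neutron has the longer de Broglie wavelength.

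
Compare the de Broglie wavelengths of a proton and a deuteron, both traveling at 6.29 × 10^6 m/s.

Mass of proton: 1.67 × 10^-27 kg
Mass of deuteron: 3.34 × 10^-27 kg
The proton has the longer wavelength.

Using λ = h/(mv), since both particles have the same velocity, the wavelength depends only on mass.

For proton: λ₁ = h/(m₁v) = 6.31 × 10^-14 m
For deuteron: λ₂ = h/(m₂v) = 3.15 × 10^-14 m

Since λ ∝ 1/m at constant velocity, the lighter particle has the longer wavelength.

The proton has the longer de Broglie wavelength.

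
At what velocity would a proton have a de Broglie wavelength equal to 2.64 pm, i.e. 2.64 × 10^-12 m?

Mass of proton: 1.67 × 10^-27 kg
1.50 × 10^5 m/s

From λ = h/(mv), solve for v:

v = h/(mλ)
v = (6.626 × 10^-34 J·s) / (1.67 × 10^-27 kg × 2.64 × 10^-12 m)
v = 1.50 × 10^5 m/s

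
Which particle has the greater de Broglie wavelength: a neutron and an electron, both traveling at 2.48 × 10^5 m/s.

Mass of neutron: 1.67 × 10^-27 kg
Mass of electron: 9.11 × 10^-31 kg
The electron has the longer wavelength.

Using λ = h/(mv), since both particles have the same velocity, the wavelength depends only on mass.

For neutron: λ₁ = h/(m₁v) = 1.60 × 10^-12 m
For electron: λ₂ = h/(m₂v) = 2.93 × 10^-9 m

Since λ ∝ 1/m at constant velocity, the lighter particle has the longer wavelength.

The electron has the longer de Broglie wavelength.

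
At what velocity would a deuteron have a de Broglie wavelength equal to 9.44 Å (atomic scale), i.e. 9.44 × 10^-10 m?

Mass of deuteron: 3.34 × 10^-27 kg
2.10 × 10^2 m/s

From λ = h/(mv), solve for v:

v = h/(mλ)
v = (6.626 × 10^-34 J·s) / (3.34 × 10^-27 kg × 9.44 × 10^-10 m)
v = 2.10 × 10^2 m/s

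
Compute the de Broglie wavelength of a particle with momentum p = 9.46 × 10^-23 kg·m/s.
7.00 × 10^-12 m

Using the de Broglie relation λ = h/p:

λ = h/p
λ = (6.626 × 10^-34 J·s) / (9.46 × 10^-23 kg·m/s)
λ = 7.00 × 10^-12 m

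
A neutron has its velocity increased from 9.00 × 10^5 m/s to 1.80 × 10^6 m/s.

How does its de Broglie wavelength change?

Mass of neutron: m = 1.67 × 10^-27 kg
The wavelength decreases by a factor of 2.

Using λ = h/(mv):

Initial wavelength: λ₁ = h/(mv₁) = 4.41 × 10^-13 m
Final wavelength: λ₂ = h/(mv₂) = 2.20 × 10^-13 m

Since λ ∝ 1/v, when velocity increases by a factor of 2, the wavelength decreases by a factor of 2.

λ₂/λ₁ = v₁/v₂ = 1/2

The wavelength decreases by a factor of 2.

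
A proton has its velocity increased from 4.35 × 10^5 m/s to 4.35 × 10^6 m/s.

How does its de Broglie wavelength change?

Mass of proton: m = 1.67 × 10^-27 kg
The wavelength decreases by a factor of 10.

Using λ = h/(mv):

Initial wavelength: λ₁ = h/(mv₁) = 9.12 × 10^-13 m
Final wavelength: λ₂ = h/(mv₂) = 9.12 × 10^-14 m

Since λ ∝ 1/v, when velocity increases by a factor of 10, the wavelength decreases by a factor of 10.

λ₂/λ₁ = v₁/v₂ = 1/10

The wavelength decreases by a factor of 10.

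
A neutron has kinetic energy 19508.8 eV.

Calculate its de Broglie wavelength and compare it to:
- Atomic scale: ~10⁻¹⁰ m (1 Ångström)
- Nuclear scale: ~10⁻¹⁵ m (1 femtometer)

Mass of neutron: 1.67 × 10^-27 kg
λ = 2.05 × 10^-13 m, which is between nuclear and atomic scales.

Using λ = h/√(2mKE):

KE = 19508.8 eV = 3.126 × 10^-15 J

λ = h/√(2mKE)
λ = (6.626 × 10^-34 J·s) / √(2 × 1.67 × 10^-27 kg × 3.126 × 10^-15 J)
λ = 2.05 × 10^-13 m

Comparison:
- Atomic scale (10⁻¹⁰ m): λ is 0.0021× this size
- Nuclear scale (10⁻¹⁵ m): λ is 2.1e+02× this size

The wavelength is between nuclear and atomic scales.

This wavelength is appropriate for probing atomic structure but too large for nuclear physics experiments.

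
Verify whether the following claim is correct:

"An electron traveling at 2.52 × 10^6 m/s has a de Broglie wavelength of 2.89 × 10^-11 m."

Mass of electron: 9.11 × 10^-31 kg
False

The claim is incorrect.

Using λ = h/(mv):
λ = (6.626 × 10^-34 J·s) / (9.11 × 10^-31 kg × 2.52 × 10^6 m/s)
λ = 2.89 × 10^-10 m

The actual wavelength differs from the claimed 2.89 × 10^-11 m.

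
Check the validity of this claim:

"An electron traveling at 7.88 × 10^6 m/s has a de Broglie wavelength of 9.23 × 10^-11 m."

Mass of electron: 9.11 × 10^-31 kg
True

The claim is correct.

Using λ = h/(mv):
λ = (6.626 × 10^-34 J·s) / (9.11 × 10^-31 kg × 7.88 × 10^6 m/s)
λ = 9.23 × 10^-11 m

This matches the claimed value.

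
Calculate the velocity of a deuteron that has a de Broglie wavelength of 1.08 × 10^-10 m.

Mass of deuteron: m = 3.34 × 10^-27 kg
1.84 × 10^3 m/s

From the de Broglie relation λ = h/(mv), we solve for v:

v = h/(mλ)
v = (6.626 × 10^-34 J·s) / (3.34 × 10^-27 kg × 1.08 × 10^-10 m)
v = 1.84 × 10^3 m/s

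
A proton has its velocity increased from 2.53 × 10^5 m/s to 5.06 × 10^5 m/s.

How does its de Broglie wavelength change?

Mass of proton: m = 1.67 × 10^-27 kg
The wavelength decreases by a factor of 2.

Using λ = h/(mv):

Initial wavelength: λ₁ = h/(mv₁) = 1.57 × 10^-12 m
Final wavelength: λ₂ = h/(mv₂) = 7.84 × 10^-13 m

Since λ ∝ 1/v, when velocity increases by a factor of 2, the wavelength decreases by a factor of 2.

λ₂/λ₁ = v₁/v₂ = 1/2

The wavelength decreases by a factor of 2.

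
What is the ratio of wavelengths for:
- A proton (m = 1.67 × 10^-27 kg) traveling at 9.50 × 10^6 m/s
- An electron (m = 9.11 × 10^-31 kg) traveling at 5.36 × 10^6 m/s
λ₁/λ₂ = 3.08 × 10^-4

Using λ = h/(mv):

λ₁ = h/(m₁v₁) = 4.18 × 10^-14 m
λ₂ = h/(m₂v₂) = 1.36 × 10^-10 m

Ratio λ₁/λ₂ = (m₂v₂)/(m₁v₁)
         = (9.11 × 10^-31 kg × 5.36 × 10^6 m/s) / (1.67 × 10^-27 kg × 9.50 × 10^6 m/s)
         = 3.08 × 10^-4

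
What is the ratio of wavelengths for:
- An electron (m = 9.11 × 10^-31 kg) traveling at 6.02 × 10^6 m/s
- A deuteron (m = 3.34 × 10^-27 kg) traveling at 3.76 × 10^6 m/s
λ₁/λ₂ = 2.29 × 10^3

Using λ = h/(mv):

λ₁ = h/(m₁v₁) = 1.21 × 10^-10 m
λ₂ = h/(m₂v₂) = 5.28 × 10^-14 m

Ratio λ₁/λ₂ = (m₂v₂)/(m₁v₁)
         = (3.34 × 10^-27 kg × 3.76 × 10^6 m/s) / (9.11 × 10^-31 kg × 6.02 × 10^6 m/s)
         = 2.29 × 10^3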